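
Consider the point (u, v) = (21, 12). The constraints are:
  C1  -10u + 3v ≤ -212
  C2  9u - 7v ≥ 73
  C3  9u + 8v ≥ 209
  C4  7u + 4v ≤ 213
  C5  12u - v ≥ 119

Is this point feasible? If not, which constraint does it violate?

Constraint C1: -10u + 3v = -174, which is not ≤ -212. All other constraints are satisfied.

not feasible — violates C1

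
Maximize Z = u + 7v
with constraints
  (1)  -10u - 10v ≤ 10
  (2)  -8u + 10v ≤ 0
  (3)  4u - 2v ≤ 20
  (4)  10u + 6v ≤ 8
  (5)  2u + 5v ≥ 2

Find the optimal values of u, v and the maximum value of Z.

u = 20/37, v = 16/37, maximum Z = 132/37

Corner points and Z = u + 7v:
  (20/37, 16/37) → Z = 132/37
  (1/3, 4/15) → Z = 11/5
  (14/19, 2/19) → Z = 28/19

At the optimal vertex, -8u + 10v = 0 and 10u + 6v = 8.
Solving simultaneously gives u = 20/37, v = 16/37.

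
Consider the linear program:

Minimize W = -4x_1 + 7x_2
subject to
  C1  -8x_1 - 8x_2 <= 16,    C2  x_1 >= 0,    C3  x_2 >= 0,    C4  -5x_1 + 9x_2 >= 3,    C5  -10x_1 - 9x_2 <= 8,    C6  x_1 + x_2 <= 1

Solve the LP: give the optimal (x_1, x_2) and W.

x_1 = 3/7, x_2 = 4/7, minimum W = 16/7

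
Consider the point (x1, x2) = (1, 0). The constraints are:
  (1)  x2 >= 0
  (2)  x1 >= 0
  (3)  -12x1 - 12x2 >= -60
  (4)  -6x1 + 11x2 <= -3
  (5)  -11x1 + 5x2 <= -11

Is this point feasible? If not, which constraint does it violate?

feasible

(1): 0 ≥ 0 ✓
(2): 1 ≥ 0 ✓
(3): -12 ≥ -60 ✓
(4): -6 ≤ -3 ✓
(5): -11 ≤ -11 ✓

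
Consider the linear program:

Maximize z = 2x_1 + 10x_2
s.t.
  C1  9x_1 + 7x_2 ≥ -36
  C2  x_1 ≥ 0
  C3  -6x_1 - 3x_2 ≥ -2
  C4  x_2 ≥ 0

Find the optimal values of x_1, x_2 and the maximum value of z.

x_1 = 0, x_2 = 2/3, maximum z = 20/3

At the optimal vertex, x_1 = 0 and -6x_1 - 3x_2 = -2.
Solving simultaneously gives x_1 = 0, x_2 = 2/3.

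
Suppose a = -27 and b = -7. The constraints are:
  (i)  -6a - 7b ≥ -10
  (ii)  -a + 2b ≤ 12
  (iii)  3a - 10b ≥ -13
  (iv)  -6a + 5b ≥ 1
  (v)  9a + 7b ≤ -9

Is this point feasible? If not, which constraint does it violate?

Constraint (ii): -a + 2b = 13, which is not ≤ 12. All other constraints are satisfied.

not feasible — violates (ii)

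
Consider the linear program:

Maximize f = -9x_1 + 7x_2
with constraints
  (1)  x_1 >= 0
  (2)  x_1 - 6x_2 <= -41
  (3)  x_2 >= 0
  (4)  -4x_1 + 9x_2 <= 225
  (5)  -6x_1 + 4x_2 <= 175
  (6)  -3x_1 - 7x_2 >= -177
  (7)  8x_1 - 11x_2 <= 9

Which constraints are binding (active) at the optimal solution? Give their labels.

(1) and (4)

Corner points and f = -9x_1 + 7x_2:
  (0, 41/6) → f = 287/6
  (0, 25) → f = 175
  (505/37, 337/37) → f = -2186/37
  (18/55, 1383/55) → f = 9519/55
  (2010/89, 1389/89) → f = -8367/89

The maximum is at (0, 25). Substituting into each constraint, equality holds for (1) and (4); the remaining constraints have slack.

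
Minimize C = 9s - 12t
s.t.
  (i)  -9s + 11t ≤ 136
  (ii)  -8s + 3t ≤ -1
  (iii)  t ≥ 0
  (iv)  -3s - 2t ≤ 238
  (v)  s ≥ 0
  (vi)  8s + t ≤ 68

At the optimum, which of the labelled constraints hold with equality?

(ii) and (vi)

Feasible corners and C = 9s - 12t:
  (1/8, 0) → C = 9/8
  (205/32, 67/4) → C = -4587/32
  (17/2, 0) → C = 153/2

The minimum is at (205/32, 67/4). Substituting into each constraint, equality holds for (ii) and (vi); the remaining constraints have slack.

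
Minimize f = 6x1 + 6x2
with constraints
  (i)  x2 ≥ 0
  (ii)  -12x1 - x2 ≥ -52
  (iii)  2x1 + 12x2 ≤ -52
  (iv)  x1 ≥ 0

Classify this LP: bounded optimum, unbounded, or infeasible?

infeasible

The boundaries x2 = 0 and -12x1 - x2 = -52 meet at (13/3, 0), but that point violates 2x1 + 12x2 ≤ -52. Every candidate vertex is excluded by some other constraint, so the feasible region is empty.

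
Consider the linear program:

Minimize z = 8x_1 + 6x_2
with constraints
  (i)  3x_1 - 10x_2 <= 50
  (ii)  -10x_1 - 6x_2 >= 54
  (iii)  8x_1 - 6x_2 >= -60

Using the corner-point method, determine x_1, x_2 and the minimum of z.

x_1 = -450/31, x_2 = -290/31, minimum z = -5340/31

Extreme points and z = 8x_1 + 6x_2:
  (-120/59, -331/59) → z = -2946/59
  (-450/31, -290/31) → z = -5340/31
  (-19/3, 14/9) → z = -124/3

At the optimal vertex, 3x_1 - 10x_2 = 50 and 8x_1 - 6x_2 = -60.
Solving simultaneously gives x_1 = -450/31, x_2 = -290/31.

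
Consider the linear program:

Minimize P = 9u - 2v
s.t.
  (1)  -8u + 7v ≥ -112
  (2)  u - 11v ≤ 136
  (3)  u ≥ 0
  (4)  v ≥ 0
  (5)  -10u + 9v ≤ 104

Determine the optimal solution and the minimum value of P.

Vertices and P = 9u - 2v:
  (14, 0) → P = 126
  (868, 976) → P = 5860
  (0, 0) → P = 0
  (0, 104/9) → P = -208/9

u = 0, v = 104/9, minimum P = -208/9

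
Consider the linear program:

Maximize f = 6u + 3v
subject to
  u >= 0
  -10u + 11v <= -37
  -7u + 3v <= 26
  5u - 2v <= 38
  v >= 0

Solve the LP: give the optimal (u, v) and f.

At the optimal vertex, -10u + 11v = -37 and 5u - 2v = 38.
Solving simultaneously gives u = 344/35, v = 39/7.

u = 344/35, v = 39/7, maximum f = 2649/35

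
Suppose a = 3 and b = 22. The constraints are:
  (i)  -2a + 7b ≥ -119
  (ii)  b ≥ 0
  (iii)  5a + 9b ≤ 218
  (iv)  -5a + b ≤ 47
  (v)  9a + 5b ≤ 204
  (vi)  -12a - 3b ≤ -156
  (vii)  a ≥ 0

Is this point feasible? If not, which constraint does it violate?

Constraint (vi): -12a - 3b = -102, which is not ≤ -156. All other constraints are satisfied.

not feasible — violates (vi)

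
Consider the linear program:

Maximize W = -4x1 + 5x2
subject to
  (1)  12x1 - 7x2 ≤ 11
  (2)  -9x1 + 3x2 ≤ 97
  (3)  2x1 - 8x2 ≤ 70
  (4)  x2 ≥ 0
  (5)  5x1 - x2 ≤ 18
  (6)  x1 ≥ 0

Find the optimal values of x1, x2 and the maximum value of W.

Extreme points and W = -4x1 + 5x2:
  (11/12, 0) → W = -11/3
  (5, 7) → W = 15
  (151/6, 647/6) → W = 877/2
  (0, 97/3) → W = 485/3
  (0, 0) → W = 0

x1 = 151/6, x2 = 647/6, maximum W = 877/2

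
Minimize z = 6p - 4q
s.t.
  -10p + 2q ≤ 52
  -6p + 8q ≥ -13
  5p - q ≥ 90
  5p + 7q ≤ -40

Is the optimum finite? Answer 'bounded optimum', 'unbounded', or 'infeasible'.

infeasible

The boundaries -10p + 2q = 52 and -6p + 8q = -13 meet at (-13/2, -13/2), but that point violates 5p - q ≥ 90. Every candidate vertex is excluded by some other constraint, so the feasible region is empty.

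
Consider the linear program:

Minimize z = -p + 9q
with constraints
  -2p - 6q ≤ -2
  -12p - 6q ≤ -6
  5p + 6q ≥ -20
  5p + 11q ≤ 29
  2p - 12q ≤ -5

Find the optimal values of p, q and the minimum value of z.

p = 7/26, q = 6/13, minimum z = 101/26

Corner points and z = -p + 9q:
  (-18/17, 53/17) → z = 495/17
  (7/26, 6/13) → z = 101/26
  (293/82, 83/82) → z = 227/41

The binding constraints are -12p - 6q = -6 and 2p - 12q = -5.
Solving simultaneously gives p = 7/26, q = 6/13.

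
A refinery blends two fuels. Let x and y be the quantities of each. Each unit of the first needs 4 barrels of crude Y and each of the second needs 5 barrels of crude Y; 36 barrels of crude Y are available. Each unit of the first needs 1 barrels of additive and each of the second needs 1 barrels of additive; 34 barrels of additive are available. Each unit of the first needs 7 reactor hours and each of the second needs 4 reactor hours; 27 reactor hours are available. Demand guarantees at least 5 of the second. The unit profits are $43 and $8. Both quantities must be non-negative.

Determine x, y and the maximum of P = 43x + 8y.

Corner points and P = 43x + 8y:
  (0, 27/4) → P = 54
  (0, 5) → P = 40
  (1, 5) → P = 83

x = 1, y = 5, maximum P = 83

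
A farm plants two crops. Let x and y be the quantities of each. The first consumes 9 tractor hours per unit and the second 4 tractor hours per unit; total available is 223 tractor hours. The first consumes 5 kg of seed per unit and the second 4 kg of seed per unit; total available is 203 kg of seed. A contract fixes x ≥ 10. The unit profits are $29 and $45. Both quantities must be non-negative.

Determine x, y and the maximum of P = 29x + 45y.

x = 10, y = 133/4, maximum P = 7145/4

Extreme points and P = 29x + 45y:
  (223/9, 0) → P = 6467/9
  (10, 0) → P = 290
  (10, 133/4) → P = 7145/4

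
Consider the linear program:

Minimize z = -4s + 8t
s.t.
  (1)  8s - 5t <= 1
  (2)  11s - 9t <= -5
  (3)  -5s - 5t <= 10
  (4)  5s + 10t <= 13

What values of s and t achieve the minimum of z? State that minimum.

Extreme points and z = -4s + 8t:
  (-23/20, -17/20) → z = -11/5
  (67/155, 168/155) → z = 1076/155
  (-33/5, 23/5) → z = 316/5

The optimum lies where 11s - 9t = -5 and -5s - 5t = 10.
Solving simultaneously gives s = -23/20, t = -17/20.

s = -23/20, t = -17/20, minimum z = -11/5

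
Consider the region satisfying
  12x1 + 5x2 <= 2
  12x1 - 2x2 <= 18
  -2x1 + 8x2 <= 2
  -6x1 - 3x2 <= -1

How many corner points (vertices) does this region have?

3

Intersecting each pair of boundary lines and keeping only the points that satisfy every inequality leaves:
  (3/53, 14/53)
  (1/6, 0)
  (1/27, 7/27)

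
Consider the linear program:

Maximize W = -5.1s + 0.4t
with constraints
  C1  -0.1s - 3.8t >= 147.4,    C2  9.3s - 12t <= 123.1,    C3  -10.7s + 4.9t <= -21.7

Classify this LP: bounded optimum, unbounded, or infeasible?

The boundaries -0.1s - 3.8t = 147.4 and 9.3s - 12t = 123.1 meet at (-9293/261, -19759/522), but that point violates -10.7s + 4.9t ≤ -21.7. Every candidate vertex is excluded by some other constraint, so the feasible region is empty.

infeasible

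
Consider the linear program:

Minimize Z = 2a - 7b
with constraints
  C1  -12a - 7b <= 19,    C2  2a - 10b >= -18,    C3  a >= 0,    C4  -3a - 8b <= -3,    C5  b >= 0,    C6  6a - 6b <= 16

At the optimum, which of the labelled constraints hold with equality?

Feasible corners and Z = 2a - 7b:
  (0, 9/5) → Z = -63/5
  (67/12, 35/12) → Z = -37/4
  (0, 3/8) → Z = -21/8
  (1, 0) → Z = 2
  (8/3, 0) → Z = 16/3

The minimum is at (0, 9/5). Substituting into each constraint, equality holds for C2 and C3; the remaining constraints have slack.

C2 and C3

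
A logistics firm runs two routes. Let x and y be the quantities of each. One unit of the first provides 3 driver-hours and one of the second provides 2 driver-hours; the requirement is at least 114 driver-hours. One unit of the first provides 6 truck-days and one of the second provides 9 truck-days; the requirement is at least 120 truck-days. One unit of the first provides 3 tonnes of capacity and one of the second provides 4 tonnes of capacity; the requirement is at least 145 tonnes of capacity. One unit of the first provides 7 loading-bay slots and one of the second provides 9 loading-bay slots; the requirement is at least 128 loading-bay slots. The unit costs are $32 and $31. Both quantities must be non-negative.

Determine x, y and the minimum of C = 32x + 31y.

x = 83/3, y = 31/2, minimum C = 8195/6

Corner points and C = 32x + 31y:
  (0, 57) → C = 1767
  (145/3, 0) → C = 4640/3
  (83/3, 31/2) → C = 8195/6
The feasible region is unbounded (it extends along (0, 1), (1, 0)), but C strictly increases along every unbounded feasible direction, so there is no improving ray and the minimum is attained at a vertex.

The optimum lies where 3x + 2y = 114 and 3x + 4y = 145.
Solving simultaneously gives x = 83/3, y = 31/2.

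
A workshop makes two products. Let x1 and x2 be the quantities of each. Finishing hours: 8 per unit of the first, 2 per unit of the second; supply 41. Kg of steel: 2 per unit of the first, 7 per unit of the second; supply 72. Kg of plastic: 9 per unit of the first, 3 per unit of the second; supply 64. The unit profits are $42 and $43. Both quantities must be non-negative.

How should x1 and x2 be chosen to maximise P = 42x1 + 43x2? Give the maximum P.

Corner points and P = 42x1 + 43x2:
  (0, 0) → P = 0
  (0, 72/7) → P = 3096/7
  (41/8, 0) → P = 861/4
  (11/4, 19/2) → P = 524

At the optimal vertex, 8x1 + 2x2 = 41 and 2x1 + 7x2 = 72.
Solving simultaneously gives x1 = 11/4, x2 = 19/2.

x1 = 11/4, x2 = 19/2, maximum P = 524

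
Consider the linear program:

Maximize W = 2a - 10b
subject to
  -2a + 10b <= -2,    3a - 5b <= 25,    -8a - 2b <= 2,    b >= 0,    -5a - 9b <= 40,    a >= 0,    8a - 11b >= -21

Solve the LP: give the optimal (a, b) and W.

a = 25/3, b = 0, maximum W = 50/3

The binding constraints are 3a - 5b = 25 and b = 0.
Solving simultaneously gives a = 25/3, b = 0.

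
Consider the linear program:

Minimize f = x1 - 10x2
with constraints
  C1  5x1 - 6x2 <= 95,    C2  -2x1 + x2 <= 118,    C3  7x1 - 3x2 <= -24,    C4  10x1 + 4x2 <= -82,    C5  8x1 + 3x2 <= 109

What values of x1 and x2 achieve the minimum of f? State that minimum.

Feasible corners and f = x1 - 10x2:
  (-803/7, -780/7) → f = 6997/7
  (-143/9, -785/27) → f = 7421/27
  (-277/9, 508/9) → f = -5357/9
  (-171/29, -167/29) → f = 1499/29

The binding constraints are -2x1 + x2 = 118 and 10x1 + 4x2 = -82.
Solving simultaneously gives x1 = -277/9, x2 = 508/9.

x1 = -277/9, x2 = 508/9, minimum f = -5357/9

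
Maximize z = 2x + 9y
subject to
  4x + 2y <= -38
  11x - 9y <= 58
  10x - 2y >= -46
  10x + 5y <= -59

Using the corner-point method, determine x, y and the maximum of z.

Extreme points and z = 2x + 9y:
  (-113/29, -325/29) → z = -3151/29
  (-6, -7) → z = -75
  (-265/34, -543/34) → z = -5417/34

x = -6, y = -7, maximum z = -75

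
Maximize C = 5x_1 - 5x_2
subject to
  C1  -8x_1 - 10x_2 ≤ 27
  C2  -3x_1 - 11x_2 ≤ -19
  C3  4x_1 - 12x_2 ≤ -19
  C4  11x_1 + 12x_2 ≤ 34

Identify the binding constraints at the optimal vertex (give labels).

Corner points and C = 5x_1 - 5x_2:
  (-487/58, 233/58) → C = -1800/29
  (19/80, 133/80) → C = -57/8
  (1, 23/12) → C = -55/12
The feasible region is unbounded (it extends along (-12, 11), (-5, 4)), but C strictly decreases along every unbounded feasible direction, so there is no improving ray and the maximum is attained at a vertex.

The maximum is at (1, 23/12). Substituting into each constraint, equality holds for C3 and C4; the remaining constraints have slack.

C3 and C4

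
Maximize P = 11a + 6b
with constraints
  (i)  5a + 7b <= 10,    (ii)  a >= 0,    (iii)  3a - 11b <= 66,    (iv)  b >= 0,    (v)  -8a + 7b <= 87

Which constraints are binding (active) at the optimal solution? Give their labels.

(i) and (iv)

Feasible corners and P = 11a + 6b:
  (0, 10/7) → P = 60/7
  (2, 0) → P = 22
  (0, 0) → P = 0

The maximum is at (2, 0). Substituting into each constraint, equality holds for (i) and (iv); the remaining constraints have slack.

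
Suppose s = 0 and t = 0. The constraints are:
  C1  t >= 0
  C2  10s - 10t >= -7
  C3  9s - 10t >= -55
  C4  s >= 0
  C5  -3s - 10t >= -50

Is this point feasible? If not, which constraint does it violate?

feasible

C1: 0 ≥ 0 ✓
C2: 0 ≥ -7 ✓
C3: 0 ≥ -55 ✓
C4: 0 ≥ 0 ✓
C5: 0 ≥ -50 ✓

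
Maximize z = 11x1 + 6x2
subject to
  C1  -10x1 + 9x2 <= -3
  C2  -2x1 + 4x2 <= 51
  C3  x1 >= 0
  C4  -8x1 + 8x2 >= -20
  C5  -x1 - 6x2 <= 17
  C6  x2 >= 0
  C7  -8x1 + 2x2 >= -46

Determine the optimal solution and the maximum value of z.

x1 = 102/13, x2 = 109/13, maximum z = 1776/13

The optimum lies where -10x1 + 9x2 = -3 and -8x1 + 2x2 = -46.
Solving simultaneously gives x1 = 102/13, x2 = 109/13.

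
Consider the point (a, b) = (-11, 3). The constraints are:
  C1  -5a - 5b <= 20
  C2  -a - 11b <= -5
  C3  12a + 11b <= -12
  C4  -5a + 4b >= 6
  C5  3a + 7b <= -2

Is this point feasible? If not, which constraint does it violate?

Constraint C1: -5a - 5b = 40, which is not ≤ 20. All other constraints are satisfied.

not feasible — violates C1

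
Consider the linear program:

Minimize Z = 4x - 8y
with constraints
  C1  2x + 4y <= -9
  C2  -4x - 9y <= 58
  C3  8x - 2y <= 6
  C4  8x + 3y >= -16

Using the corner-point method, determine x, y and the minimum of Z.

x = -37/26, y = -20/13, minimum Z = 86/13

Corner points and Z = 4x - 8y:
  (1/6, -7/3) → Z = 58/3
  (-37/26, -20/13) → Z = 86/13
  (-7/20, -22/5) → Z = 169/5

At the optimal vertex, 2x + 4y = -9 and 8x + 3y = -16.
Solving simultaneously gives x = -37/26, y = -20/13.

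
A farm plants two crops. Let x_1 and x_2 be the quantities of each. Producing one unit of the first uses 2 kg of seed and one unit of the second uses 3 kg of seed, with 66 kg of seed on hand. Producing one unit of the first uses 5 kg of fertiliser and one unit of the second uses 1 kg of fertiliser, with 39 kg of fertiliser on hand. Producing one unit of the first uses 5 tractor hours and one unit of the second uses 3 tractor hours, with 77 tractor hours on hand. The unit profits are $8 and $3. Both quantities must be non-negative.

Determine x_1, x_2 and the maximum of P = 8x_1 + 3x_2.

Vertices and P = 8x_1 + 3x_2:
  (0, 0) → P = 0
  (0, 22) → P = 66
  (39/5, 0) → P = 312/5
  (11/3, 176/9) → P = 88
  (4, 19) → P = 89

The optimum lies where 5x_1 + x_2 = 39 and 5x_1 + 3x_2 = 77.
Solving simultaneously gives x_1 = 4, x_2 = 19.

x_1 = 4, x_2 = 19, maximum P = 89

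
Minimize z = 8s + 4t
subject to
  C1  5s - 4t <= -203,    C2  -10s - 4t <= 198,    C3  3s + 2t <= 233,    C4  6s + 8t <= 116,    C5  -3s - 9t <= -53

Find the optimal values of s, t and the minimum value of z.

s = -401/15, t = 52/3, minimum z = -2168/15

Feasible corners and z = 8s + 4t:
  (-401/15, 52/3) → z = -2168/15
  (-145/8, 899/32) → z = -261/8
  (-256/7, 587/14) → z = -874/7

The binding constraints are 5s - 4t = -203 and -10s - 4t = 198.
Solving simultaneously gives s = -401/15, t = 52/3.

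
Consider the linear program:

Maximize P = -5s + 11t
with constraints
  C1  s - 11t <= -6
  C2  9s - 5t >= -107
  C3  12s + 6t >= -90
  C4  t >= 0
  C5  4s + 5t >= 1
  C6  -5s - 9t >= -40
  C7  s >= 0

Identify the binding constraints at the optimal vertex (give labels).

Vertices and P = -5s + 11t:
  (193/32, 35/32) → P = -145/8
  (0, 6/11) → P = 6
  (0, 40/9) → P = 440/9

The maximum is at (0, 40/9). Substituting into each constraint, equality holds for C6 and C7; the remaining constraints have slack.

C6 and C7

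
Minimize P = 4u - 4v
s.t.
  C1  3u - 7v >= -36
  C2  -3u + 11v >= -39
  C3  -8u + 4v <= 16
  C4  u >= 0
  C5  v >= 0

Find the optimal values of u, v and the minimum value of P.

u = 8/11, v = 60/11, minimum P = -208/11

Corner points and P = 4u - 4v:
  (8/11, 60/11) → P = -208/11
  (13, 0) → P = 52
  (0, 4) → P = -16
  (0, 0) → P = 0
The feasible region is unbounded (it extends along (11, 3), (7, 3)), but P strictly increases along every unbounded feasible direction, so there is no improving ray and the minimum is attained at a vertex.

The optimum lies where 3u - 7v = -36 and -8u + 4v = 16.
Solving simultaneously gives u = 8/11, v = 60/11.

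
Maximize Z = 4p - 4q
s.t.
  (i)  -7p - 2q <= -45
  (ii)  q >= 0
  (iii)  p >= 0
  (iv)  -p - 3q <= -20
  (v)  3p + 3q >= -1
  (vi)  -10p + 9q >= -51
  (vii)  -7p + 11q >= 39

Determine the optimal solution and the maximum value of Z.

Feasible corners and Z = 4p - 4q:
  (0, 45/2) → Z = -90
  (417/91, 84/13) → Z = -684/91
  (912/47, 747/47) → Z = 660/47
The feasible region is unbounded (it extends along (0, 1), (9, 10)), but Z strictly decreases along every unbounded feasible direction, so there is no improving ray and the maximum is attained at a vertex.

p = 912/47, q = 747/47, maximum Z = 660/47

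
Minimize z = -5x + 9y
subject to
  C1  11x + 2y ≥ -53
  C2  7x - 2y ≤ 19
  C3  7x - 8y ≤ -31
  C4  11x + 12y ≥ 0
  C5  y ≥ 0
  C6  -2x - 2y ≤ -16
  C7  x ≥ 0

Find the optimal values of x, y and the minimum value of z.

Vertices and z = -5x + 9y:
  (107/21, 25/3) → z = 1040/21
  (11/5, 29/5) → z = 206/5
  (0, 8) → z = 72
The feasible region is unbounded (it extends along (0, 1), (2, 7)), but z strictly increases along every unbounded feasible direction, so there is no improving ray and the minimum is attained at a vertex.

The binding constraints are 7x - 8y = -31 and -2x - 2y = -16.
Solving simultaneously gives x = 11/5, y = 29/5.

x = 11/5, y = 29/5, minimum z = 206/5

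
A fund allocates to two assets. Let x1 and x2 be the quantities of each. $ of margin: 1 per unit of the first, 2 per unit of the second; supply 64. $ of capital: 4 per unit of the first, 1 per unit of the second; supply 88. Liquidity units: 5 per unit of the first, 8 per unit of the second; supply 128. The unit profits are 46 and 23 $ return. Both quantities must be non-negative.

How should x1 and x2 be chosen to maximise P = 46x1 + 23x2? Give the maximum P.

x1 = 64/3, x2 = 8/3, maximum P = 3128/3

Extreme points and P = 46x1 + 23x2:
  (0, 0) → P = 0
  (0, 16) → P = 368
  (22, 0) → P = 1012
  (64/3, 8/3) → P = 3128/3

The binding constraints are 4x1 + x2 = 88 and 5x1 + 8x2 = 128.
Solving simultaneously gives x1 = 64/3, x2 = 8/3.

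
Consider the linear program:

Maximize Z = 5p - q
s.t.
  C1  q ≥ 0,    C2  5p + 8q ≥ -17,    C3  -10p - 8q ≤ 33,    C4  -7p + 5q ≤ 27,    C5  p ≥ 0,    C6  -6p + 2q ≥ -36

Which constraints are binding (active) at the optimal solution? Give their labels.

Vertices and Z = 5p - q:
  (0, 0) → Z = 0
  (6, 0) → Z = 30
  (0, 27/5) → Z = -27/5
  (117/8, 207/8) → Z = 189/4

The maximum is at (117/8, 207/8). Substituting into each constraint, equality holds for C4 and C6; the remaining constraints have slack.

C4 and C6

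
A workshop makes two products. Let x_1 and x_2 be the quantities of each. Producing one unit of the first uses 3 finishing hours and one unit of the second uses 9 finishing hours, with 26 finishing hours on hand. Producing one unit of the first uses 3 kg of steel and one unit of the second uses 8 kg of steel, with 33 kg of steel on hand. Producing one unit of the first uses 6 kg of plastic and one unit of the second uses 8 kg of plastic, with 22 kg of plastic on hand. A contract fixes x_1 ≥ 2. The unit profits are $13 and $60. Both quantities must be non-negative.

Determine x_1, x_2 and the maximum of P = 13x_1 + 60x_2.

x_1 = 2, x_2 = 5/4, maximum P = 101

Corner points and P = 13x_1 + 60x_2:
  (11/3, 0) → P = 143/3
  (2, 0) → P = 26
  (2, 5/4) → P = 101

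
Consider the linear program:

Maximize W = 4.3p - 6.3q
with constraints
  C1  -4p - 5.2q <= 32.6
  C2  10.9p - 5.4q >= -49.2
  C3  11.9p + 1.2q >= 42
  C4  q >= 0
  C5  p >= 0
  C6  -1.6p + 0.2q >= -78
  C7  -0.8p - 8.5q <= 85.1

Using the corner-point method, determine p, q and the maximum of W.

Corner points and W = 4.3p - 6.3q:
  (2796/1289, 17388/1289) → W = -487608/6445
  (21552/323, 46446/323) → W = -999681/1615
  (60/17, 0) → W = 258/17
  (195/4, 0) → W = 1677/8

p = 48.75, q = 0, maximum W = 209.625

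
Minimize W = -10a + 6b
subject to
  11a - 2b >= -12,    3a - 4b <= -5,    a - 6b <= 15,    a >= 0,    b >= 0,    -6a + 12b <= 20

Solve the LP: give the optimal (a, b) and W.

a = 5/3, b = 5/2, minimum W = -5/3

Corner points and W = -10a + 6b:
  (0, 5/4) → W = 15/2
  (5/3, 5/2) → W = -5/3
  (0, 5/3) → W = 10

The binding constraints are 3a - 4b = -5 and -6a + 12b = 20.
Solving simultaneously gives a = 5/3, b = 5/2.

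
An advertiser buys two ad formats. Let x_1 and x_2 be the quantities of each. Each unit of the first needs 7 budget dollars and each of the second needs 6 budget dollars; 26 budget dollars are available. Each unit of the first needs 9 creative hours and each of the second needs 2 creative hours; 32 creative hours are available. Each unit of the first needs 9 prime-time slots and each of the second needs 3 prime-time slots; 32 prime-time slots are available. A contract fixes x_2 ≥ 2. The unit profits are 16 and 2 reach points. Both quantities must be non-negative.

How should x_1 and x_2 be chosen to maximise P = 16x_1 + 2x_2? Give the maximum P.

Extreme points and P = 16x_1 + 2x_2:
  (0, 13/3) → P = 26/3
  (0, 2) → P = 4
  (2, 2) → P = 36

At the optimal vertex, 7x_1 + 6x_2 = 26 and x_2 = 2.
Solving simultaneously gives x_1 = 2, x_2 = 2.

x_1 = 2, x_2 = 2, maximum P = 36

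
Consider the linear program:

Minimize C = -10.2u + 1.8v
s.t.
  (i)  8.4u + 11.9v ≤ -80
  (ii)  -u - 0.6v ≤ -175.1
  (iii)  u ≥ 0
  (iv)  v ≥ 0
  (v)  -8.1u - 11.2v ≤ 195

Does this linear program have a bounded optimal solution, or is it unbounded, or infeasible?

The boundaries 8.4u + 11.9v = -80 and -u - 0.6v = -175.1 meet at (213169/686, -77542/343), but that point violates v ≥ 0. Every candidate vertex is excluded by some other constraint, so the feasible region is empty.

infeasible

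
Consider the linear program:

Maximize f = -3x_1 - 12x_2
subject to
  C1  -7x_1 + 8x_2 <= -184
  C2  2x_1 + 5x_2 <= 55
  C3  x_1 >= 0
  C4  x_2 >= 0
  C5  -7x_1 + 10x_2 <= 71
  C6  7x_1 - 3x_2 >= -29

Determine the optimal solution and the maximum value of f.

x_1 = 184/7, x_2 = 0, maximum f = -552/7

Vertices and f = -3x_1 - 12x_2:
  (80/3, 1/3) → f = -84
  (184/7, 0) → f = -552/7
  (55/2, 0) → f = -165/2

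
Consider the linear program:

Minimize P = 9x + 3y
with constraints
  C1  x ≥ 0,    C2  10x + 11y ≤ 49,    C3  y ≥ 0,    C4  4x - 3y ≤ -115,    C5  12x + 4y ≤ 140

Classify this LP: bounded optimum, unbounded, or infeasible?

The boundaries x = 0 and 10x + 11y = 49 meet at (0, 49/11), but that point violates 4x - 3y ≤ -115. Every candidate vertex is excluded by some other constraint, so the feasible region is empty.

infeasible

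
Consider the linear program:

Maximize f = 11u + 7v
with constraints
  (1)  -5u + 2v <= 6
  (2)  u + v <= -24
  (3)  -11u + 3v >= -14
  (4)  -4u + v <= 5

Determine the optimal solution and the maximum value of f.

Feasible corners and f = 11u + 7v:
  (-29/7, -139/7) → f = -1292/7
  (-29/5, -91/5) → f = -956/5
  (-29, -111) → f = -1096

u = -29/7, v = -139/7, maximum f = -1292/7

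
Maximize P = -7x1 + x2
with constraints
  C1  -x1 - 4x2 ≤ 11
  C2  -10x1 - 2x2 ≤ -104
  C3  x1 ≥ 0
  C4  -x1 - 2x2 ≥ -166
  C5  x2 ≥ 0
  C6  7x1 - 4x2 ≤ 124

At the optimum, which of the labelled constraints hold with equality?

C3 and C4

Vertices and P = -7x1 + x2:
  (0, 52) → P = 52
  (52/5, 0) → P = -364/5
  (0, 83) → P = 83
  (152/3, 173/3) → P = -297
  (124/7, 0) → P = -124

The maximum is at (0, 83). Substituting into each constraint, equality holds for C3 and C4; the remaining constraints have slack.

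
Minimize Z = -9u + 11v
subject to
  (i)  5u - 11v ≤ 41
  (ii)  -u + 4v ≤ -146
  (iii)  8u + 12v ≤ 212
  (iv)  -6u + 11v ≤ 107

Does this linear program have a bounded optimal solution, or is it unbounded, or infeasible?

infeasible

The boundaries 5u - 11v = 41 and -u + 4v = -146 meet at (-1442/9, -689/9), but that point violates -6u + 11v ≤ 107. Every candidate vertex is excluded by some other constraint, so the feasible region is empty.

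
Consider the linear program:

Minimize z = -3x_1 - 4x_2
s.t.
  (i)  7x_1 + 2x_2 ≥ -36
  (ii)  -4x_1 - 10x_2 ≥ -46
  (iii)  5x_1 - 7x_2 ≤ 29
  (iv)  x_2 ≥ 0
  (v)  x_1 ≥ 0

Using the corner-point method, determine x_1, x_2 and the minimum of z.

Extreme points and z = -3x_1 - 4x_2:
  (102/13, 19/13) → z = -382/13
  (0, 23/5) → z = -92/5
  (29/5, 0) → z = -87/5
  (0, 0) → z = 0

x_1 = 102/13, x_2 = 19/13, minimum z = -382/13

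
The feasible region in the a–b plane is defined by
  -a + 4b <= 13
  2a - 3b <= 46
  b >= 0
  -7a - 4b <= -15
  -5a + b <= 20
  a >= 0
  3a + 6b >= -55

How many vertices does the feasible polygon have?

The feasible vertices (each the meet of two boundaries and inside every other half-plane) are:
  (223/5, 72/5)
  (1/4, 53/16)
  (23, 0)
  (15/7, 0)

4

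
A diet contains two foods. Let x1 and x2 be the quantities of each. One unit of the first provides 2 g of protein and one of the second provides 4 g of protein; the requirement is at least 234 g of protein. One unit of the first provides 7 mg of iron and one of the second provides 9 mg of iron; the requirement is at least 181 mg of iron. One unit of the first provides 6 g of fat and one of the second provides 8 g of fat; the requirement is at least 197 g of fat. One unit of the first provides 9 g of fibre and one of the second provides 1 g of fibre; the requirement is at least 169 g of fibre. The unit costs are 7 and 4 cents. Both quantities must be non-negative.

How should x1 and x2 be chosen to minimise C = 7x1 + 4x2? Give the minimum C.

Vertices and C = 7x1 + 4x2:
  (0, 169) → C = 676
  (117, 0) → C = 819
  (13, 52) → C = 299
The feasible region is unbounded (it extends along (0, 1), (1, 0)), but C strictly increases along every unbounded feasible direction, so there is no improving ray and the minimum is attained at a vertex.

x1 = 13, x2 = 52, minimum C = 299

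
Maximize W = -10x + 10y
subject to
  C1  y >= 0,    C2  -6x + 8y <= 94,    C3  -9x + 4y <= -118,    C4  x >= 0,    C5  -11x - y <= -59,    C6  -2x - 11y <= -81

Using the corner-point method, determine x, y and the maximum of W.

x = 55/2, y = 259/8, maximum W = 195/4

Corner points and W = -10x + 10y:
  (81/2, 0) → W = -405
  (55/2, 259/8) → W = 195/4
  (1622/107, 493/107) → W = -11290/107
The feasible region is unbounded (it extends along (4, 3), (1, 0)), but W strictly decreases along every unbounded feasible direction, so there is no improving ray and the maximum is attained at a vertex.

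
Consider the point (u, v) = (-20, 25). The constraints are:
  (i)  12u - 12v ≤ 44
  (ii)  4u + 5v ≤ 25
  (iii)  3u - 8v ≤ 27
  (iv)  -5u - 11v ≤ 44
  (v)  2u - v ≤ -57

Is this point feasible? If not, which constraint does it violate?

not feasible — violates (ii)

Constraint (ii): 4u + 5v = 45, which is not ≤ 25. All other constraints are satisfied.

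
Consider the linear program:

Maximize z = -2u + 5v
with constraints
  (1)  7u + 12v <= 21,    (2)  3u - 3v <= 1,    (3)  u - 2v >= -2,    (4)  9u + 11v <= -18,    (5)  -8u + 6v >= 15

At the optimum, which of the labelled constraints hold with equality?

Corner points and z = -2u + 5v:
  (-17/2, -53/6) → z = -163/6
  (-2, 0) → z = 4
  (-273/142, -9/142) → z = 501/142
The feasible region is unbounded (it extends along (-2, -1), (-1, -1)), but z strictly decreases along every unbounded feasible direction, so there is no improving ray and the maximum is attained at a vertex.

The maximum is at (-2, 0). Substituting into each constraint, equality holds for (3) and (4); the remaining constraints have slack.

(3) and (4)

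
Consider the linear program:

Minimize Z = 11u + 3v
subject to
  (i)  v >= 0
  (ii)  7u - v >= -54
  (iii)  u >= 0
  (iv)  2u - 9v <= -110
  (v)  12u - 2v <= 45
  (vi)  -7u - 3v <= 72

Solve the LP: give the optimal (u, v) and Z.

Extreme points and Z = 11u + 3v:
  (0, 54) → Z = 162
  (0, 110/9) → Z = 110/3
  (625/104, 705/52) → Z = 11105/104
The feasible region is unbounded (it extends along (1, 7), (1, 6)), but Z strictly increases along every unbounded feasible direction, so there is no improving ray and the minimum is attained at a vertex.

At the optimal vertex, u = 0 and 2u - 9v = -110.
Solving simultaneously gives u = 0, v = 110/9.

u = 0, v = 110/9, minimum Z = 110/3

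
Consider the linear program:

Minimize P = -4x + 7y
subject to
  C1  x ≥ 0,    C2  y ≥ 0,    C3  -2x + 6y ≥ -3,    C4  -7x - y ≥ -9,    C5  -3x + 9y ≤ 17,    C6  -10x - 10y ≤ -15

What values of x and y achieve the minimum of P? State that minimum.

Corner points and P = -4x + 7y:
  (0, 17/9) → P = 119/9
  (0, 3/2) → P = 21/2
  (32/33, 73/33) → P = 383/33
  (5/4, 1/4) → P = -13/4

x = 5/4, y = 1/4, minimum P = -13/4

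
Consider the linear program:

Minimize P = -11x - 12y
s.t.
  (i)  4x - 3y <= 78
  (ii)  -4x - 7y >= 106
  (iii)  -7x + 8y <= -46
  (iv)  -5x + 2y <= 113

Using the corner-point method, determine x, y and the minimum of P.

Extreme points and P = -11x - 12y:
  (57/10, -92/5) → P = 1581/10
  (-495/7, -842/7) → P = 15549/7
  (-526/81, -926/81) → P = 16898/81
  (-498/13, -1021/26) → P = 11604/13

x = 57/10, y = -92/5, minimum P = 1581/10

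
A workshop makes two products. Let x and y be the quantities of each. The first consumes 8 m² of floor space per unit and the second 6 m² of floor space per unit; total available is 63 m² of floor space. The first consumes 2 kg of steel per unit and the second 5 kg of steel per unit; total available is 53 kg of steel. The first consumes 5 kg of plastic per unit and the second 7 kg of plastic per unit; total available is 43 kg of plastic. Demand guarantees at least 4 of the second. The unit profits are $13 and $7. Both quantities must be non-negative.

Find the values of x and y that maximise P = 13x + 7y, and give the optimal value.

Feasible corners and P = 13x + 7y:
  (0, 43/7) → P = 43
  (0, 4) → P = 28
  (3, 4) → P = 67

At the optimal vertex, 5x + 7y = 43 and y = 4.
Solving simultaneously gives x = 3, y = 4.

x = 3, y = 4, maximum P = 67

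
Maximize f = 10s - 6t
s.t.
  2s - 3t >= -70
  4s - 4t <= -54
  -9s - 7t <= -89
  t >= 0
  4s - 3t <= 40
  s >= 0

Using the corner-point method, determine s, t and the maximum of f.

s = 59/2, t = 43, maximum f = 37

Extreme points and f = 10s - 6t:
  (59/2, 43) → f = 37
  (0, 70/3) → f = -140
  (0, 27/2) → f = -81

The binding constraints are 2s - 3t = -70 and 4s - 4t = -54.
Solving simultaneously gives s = 59/2, t = 43.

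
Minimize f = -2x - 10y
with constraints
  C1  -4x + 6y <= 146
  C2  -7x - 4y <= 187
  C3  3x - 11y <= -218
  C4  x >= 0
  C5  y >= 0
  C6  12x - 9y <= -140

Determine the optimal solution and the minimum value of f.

x = 79/6, y = 298/9, minimum f = -3217/9

Feasible corners and f = -2x - 10y:
  (0, 73/3) → f = -730/3
  (79/6, 298/9) → f = -3217/9
  (0, 218/11) → f = -2180/11
  (422/105, 732/35) → f = -22804/105

The binding constraints are -4x + 6y = 146 and 12x - 9y = -140.
Solving simultaneously gives x = 79/6, y = 298/9.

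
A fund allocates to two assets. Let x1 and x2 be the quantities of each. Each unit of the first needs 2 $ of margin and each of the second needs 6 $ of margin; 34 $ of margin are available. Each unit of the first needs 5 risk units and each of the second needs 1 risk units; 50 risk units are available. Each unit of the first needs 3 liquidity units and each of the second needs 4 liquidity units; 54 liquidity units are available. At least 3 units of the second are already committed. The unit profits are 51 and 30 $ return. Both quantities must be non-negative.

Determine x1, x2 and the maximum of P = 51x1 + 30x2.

x1 = 8, x2 = 3, maximum P = 498

Vertices and P = 51x1 + 30x2:
  (0, 17/3) → P = 170
  (0, 3) → P = 90
  (8, 3) → P = 498

The optimum lies where 2x1 + 6x2 = 34 and x2 = 3.
Solving simultaneously gives x1 = 8, x2 = 3.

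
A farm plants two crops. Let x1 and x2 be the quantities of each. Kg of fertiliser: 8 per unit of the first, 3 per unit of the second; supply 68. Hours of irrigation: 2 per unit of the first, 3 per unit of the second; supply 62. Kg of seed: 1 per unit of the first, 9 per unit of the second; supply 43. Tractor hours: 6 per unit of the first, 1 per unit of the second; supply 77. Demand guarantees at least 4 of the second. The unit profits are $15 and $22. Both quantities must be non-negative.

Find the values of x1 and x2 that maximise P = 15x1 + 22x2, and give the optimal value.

x1 = 7, x2 = 4, maximum P = 193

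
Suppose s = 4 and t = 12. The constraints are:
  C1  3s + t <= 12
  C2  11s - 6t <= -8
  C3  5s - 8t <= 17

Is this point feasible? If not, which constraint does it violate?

Constraint C1: 3s + t = 24, which is not ≤ 12. All other constraints are satisfied.

not feasible — violates C1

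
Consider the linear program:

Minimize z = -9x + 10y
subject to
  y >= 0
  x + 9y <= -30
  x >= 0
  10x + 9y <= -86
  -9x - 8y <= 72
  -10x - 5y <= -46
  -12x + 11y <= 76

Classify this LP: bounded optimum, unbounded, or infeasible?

The boundaries 10x + 9y = -86 and -9x - 8y = 72 meet at (40, -54), but that point violates y ≥ 0. Every candidate vertex is excluded by some other constraint, so the feasible region is empty.

infeasible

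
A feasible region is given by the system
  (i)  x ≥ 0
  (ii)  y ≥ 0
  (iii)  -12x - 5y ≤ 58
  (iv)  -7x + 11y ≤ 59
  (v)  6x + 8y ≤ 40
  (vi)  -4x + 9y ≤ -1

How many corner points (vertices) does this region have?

Pairwise boundary intersections that survive every other constraint:
  (20/3, 0)
  (1/4, 0)
  (184/43, 77/43)

3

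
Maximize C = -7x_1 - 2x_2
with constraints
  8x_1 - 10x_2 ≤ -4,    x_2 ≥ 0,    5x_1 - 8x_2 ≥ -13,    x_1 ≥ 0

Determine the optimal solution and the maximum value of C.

x_1 = 0, x_2 = 2/5, maximum C = -4/5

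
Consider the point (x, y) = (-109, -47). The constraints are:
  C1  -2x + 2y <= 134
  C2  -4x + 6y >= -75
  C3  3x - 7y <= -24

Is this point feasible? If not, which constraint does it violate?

Constraint C3: 3x - 7y = 2, which is not ≤ -24. All other constraints are satisfied.

not feasible — violates C3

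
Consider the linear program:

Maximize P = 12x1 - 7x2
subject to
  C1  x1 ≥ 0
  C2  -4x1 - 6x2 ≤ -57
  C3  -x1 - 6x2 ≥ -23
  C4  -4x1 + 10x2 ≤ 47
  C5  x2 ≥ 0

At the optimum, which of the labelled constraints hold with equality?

C3 and C5

Feasible corners and P = 12x1 - 7x2:
  (34/3, 35/18) → P = 2203/18
  (57/4, 0) → P = 171
  (23, 0) → P = 276

The maximum is at (23, 0). Substituting into each constraint, equality holds for C3 and C5; the remaining constraints have slack.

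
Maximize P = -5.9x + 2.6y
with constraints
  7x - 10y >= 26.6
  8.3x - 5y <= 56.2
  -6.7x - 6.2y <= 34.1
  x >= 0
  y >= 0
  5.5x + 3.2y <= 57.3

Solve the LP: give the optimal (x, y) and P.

x = 3.8, y = 0, maximum P = -22.42

Corner points and P = -5.9x + 2.6y:
  (19/5, 0) → P = -1121/50
  (16453/1935, 1274/387) → P = -268369/6450
  (562/83, 0) → P = -16579/415
  (23317/2703, 16649/5406) → P = -193211/4505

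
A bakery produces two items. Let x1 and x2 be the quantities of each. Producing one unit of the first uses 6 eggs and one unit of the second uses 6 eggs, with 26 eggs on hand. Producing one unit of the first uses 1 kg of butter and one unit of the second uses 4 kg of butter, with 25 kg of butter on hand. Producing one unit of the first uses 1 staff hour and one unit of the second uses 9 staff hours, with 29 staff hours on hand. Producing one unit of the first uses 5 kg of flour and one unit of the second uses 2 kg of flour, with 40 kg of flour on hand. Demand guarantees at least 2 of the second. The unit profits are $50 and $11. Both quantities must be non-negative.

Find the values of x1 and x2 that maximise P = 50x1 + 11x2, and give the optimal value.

x1 = 7/3, x2 = 2, maximum P = 416/3

Extreme points and P = 50x1 + 11x2:
  (0, 29/9) → P = 319/9
  (0, 2) → P = 22
  (5/4, 37/12) → P = 1157/12
  (7/3, 2) → P = 416/3

The optimum lies where 6x1 + 6x2 = 26 and x2 = 2.
Solving simultaneously gives x1 = 7/3, x2 = 2.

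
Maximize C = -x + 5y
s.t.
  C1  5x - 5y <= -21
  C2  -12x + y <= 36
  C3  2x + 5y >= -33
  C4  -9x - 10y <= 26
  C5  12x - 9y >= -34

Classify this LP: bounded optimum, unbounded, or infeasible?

From the feasible point (19/15, 82/15), moving in the direction (5, 5) keeps every constraint satisfied while C increases without bound.

unbounded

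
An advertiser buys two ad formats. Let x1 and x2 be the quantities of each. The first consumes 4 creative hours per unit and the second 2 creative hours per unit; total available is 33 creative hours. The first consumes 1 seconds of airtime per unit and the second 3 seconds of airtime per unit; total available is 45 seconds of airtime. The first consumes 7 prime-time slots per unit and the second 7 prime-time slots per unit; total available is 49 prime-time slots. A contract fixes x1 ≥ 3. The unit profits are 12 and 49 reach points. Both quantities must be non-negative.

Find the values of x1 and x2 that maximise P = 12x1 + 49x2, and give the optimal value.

x1 = 3, x2 = 4, maximum P = 232

Feasible corners and P = 12x1 + 49x2:
  (7, 0) → P = 84
  (3, 0) → P = 36
  (3, 4) → P = 232

At the optimal vertex, 7x1 + 7x2 = 49 and x1 = 3.
Solving simultaneously gives x1 = 3, x2 = 4.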